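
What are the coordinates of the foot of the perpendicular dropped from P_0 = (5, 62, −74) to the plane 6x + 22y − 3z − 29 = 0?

The perpendicular from P_0 has direction n = (6, 22, −3): r = (5, 62, −74) + λ(6, 22, −3).
Substitute into the plane: n·(P_0 + λn) = 29 gives 1616 + 529λ = 29, so λ = -3.
Foot = (5, 62, −74) + (-3)·(6, 22, −3) = (−13, −4, −65).

(-13, -4, -65)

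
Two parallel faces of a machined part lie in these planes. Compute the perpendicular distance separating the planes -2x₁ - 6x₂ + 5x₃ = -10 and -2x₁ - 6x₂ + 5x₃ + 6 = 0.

Both planes have normal n = (-2, -6, 5), |n| = √65. Any point on the first plane is at distance |(-6) − (-10)|/|n| = 4/√65 = 4√65/65 from the second.

4/√65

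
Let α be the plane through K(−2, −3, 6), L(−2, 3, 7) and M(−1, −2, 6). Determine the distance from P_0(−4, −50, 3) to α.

KL = (0, 6, 1) and KM = (1, 1, 0), so a normal is n = KL × KM = (−1, 1, −6).
n = (−1, 1, −6); n·P − (-37) = -27; |n| = √38; distance = 27/√38 = 27√38/38.

27/√38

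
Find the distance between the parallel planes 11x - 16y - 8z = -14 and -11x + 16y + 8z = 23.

3/7

Divide the second equation by -1 to match normals: 11x - 16y - 8z = -23.
Both planes have normal n = (11, -16, -8), |n| = 21. Any point on the first plane is at distance |(-23) − (-14)|/|n| = 9/21 = 3/7 from the second.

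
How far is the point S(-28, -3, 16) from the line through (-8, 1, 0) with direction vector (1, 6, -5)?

Direction vector d = (1, 6, -5).
AP = (-20, -4, 16), and AP × d = (-76, -84, -116).
|AP × d|² = 26288 and |d|² = 62, so the distance is √(26288/62) = √424 = 2√106.

2√106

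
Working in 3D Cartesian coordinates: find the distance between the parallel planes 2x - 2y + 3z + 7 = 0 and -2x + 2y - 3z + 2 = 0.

Divide the second equation by -1 to match normals: 2x - 2y + 3z = 2.
Both planes have normal n = (2, -2, 3), |n| = √17. Any point on the first plane is at distance |2 − (-7)|/|n| = 9/√17 from the second.

9√17/17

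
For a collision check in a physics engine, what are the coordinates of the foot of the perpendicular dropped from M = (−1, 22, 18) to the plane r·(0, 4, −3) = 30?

n = (0, 4, −3), |n|² = 25, and n·M − 30 = 4.
t = 4/25, so the foot is M − t·n = (−1, 22, 18) − (4/25)·(0, 4, −3) = (−1, 534/25, 462/25).

(-1, 534/25, 462/25)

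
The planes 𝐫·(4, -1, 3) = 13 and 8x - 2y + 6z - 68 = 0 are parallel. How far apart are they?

Divide the second equation by 2 to match normals: 4x - y + 3z = 34.
Both planes have normal n = (4, -1, 3), |n| = √26. Any point on the first plane is at distance |34 − 13|/|n| = 21/√26 = 21√26/26 from the second.

21√26/26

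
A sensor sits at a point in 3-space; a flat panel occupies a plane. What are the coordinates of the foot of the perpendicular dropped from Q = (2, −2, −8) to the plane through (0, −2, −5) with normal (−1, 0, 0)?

n = (−1, 0, 0), |n|² = 1, and n·Q − 0 = -2.
t = -2/1 = -2, so the foot is Q − t·n = (2, −2, −8) − (-2)·(−1, 0, 0) = (0, −2, −8).

(0, -2, -8)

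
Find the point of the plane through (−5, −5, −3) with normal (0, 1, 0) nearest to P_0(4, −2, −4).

The perpendicular from P_0 has direction n = (0, 1, 0): r = (4, −2, −4) + λ(0, 1, 0).
Substitute into the plane: n·(P_0 + λn) = -5 gives -2 + 1λ = -5, so λ = -3.
Foot = (4, −2, −4) + (-3)·(0, 1, 0) = (4, −5, −4).

(4, -5, -4)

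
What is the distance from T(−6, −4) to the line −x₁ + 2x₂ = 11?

d = |(-1)·(-6) + 2·(-4) − 11| / √(1 + 4) = |-13|/√5 = 13√5/5.

13√5/5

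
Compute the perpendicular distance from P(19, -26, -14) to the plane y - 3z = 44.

Normal vector n = (0, 1, -3), and n·(19, -26, -14) - 44 = -28.
|n| = √(0 + 1 + 9) = √10, so the distance is |-28|/√10 = 14√10/5.

14√10/5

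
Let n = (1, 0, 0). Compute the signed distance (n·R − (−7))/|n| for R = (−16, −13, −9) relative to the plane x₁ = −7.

-9

n·R − (-7) = -9.
|n| = 1, so the signed distance is -9/1 = -9.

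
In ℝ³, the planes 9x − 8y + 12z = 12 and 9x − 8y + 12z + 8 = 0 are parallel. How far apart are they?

20/17

Both planes have normal n = (9, −8, 12), |n| = 17. Any point on the first plane is at distance |(-8) − 12|/|n| = 20/17 from the second.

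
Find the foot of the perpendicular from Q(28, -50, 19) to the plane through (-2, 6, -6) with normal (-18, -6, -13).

n = (-18, -6, -13), |n|² = 529, and n·Q − 78 = -529.
t = -529/529 = -1, so the foot is Q − t·n = (28, -50, 19) − (-1)·(-18, -6, -13) = (10, -56, 6).

(10, -56, 6)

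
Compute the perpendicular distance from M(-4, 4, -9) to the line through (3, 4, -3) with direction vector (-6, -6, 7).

Direction vector d = (-6, -6, 7).
AP = (-7, 0, -6); AP·d = 0, |AP|² = 85, |d|² = 121.
distance² = |AP|² − (AP·d)²/|d|² = 85 − 0/121 = 85, so the distance is √85.

√85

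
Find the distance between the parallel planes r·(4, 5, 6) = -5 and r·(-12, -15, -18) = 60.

Divide the second equation by -3 to match normals: 4x + 5y + 6z = -20.
Both planes have normal n = (4, 5, 6), |n| = √77. Any point on the first plane is at distance |(-20) − (-5)|/|n| = 15/√77 from the second.

15/√77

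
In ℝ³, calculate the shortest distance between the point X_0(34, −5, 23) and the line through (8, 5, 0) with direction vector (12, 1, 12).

Direction vector d = (12, 1, 12).
AP = (26, −10, 23), and AP × d = (−143, −36, 146).
|AP × d|² = 43061 and |d|² = 289, so the distance is √(43061/289) = √149.

√149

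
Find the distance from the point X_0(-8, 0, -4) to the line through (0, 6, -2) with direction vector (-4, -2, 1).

Direction vector d = (-4, -2, 1).
AP = (-8, -6, -2), and AP × d = (-10, 16, -8).
|AP × d|² = 420 and |d|² = 21, so the distance is √(420/21) = √20 = 2√5.

2√5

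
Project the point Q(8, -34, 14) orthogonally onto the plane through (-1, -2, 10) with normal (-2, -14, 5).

(12, -6, 4)

The perpendicular from Q has direction n = (-2, -14, 5): r = (8, -34, 14) + λ(-2, -14, 5).
Substitute into the plane: n·(Q + λn) = 80 gives 530 + 225λ = 80, so λ = -2.
Foot = (8, -34, 14) + (-2)·(-2, -14, 5) = (12, -6, 4).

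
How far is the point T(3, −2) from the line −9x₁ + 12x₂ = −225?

The normal to the line is n = (−9, 12) with |n| = 15.
|n·T − (-225)| = |-51 − (-225)| = 174, so the distance is 174/15 = 58/5.

58/5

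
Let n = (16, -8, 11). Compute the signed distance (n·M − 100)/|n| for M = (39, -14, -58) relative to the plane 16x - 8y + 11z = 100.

-2/21

n·M − 100 = -2.
|n| = 21, so the signed distance is -2/21.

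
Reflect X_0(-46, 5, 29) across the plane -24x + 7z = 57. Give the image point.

With n = (-24, 0, 7), the signed offset is (n·X_0 − 57)/|n|² = 1250/625 = 2.
X_0' = X_0 − 2t·n = (-46, 5, 29) − 4·(-24, 0, 7) = (50, 5, 1).

(50, 5, 1)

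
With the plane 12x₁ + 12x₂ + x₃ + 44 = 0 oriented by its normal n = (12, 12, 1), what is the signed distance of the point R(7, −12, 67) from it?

3

n·R − (-44) = 51.
|n| = 17, so the signed distance is 51/17 = 3.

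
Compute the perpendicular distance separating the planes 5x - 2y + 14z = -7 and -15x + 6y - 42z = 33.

4/15

Divide the second equation by -3 to match normals: 5x - 2y + 14z = -11.
With common normal n = (5, -2, 14) (|n| = 15), the distance is |(-7) − (-11)|/|n| = 4/15.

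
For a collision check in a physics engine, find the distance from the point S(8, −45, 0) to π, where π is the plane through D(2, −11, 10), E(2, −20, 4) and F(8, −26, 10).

8/√38

DE = (0, −9, −6) and DF = (6, −15, 0), so a normal is n = DE × DF = (−90, −36, 54).
n = (−90, −36, 54); n·P − 756 = 144; |n| = 18√38; distance = 144/(18√38) = 8/√38.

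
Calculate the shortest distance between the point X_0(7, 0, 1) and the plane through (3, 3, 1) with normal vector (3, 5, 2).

The plane has equation n·(r − (3, 3, 1)) = 0, i.e. n·r = 26.
Then n·(7, 0, 1) - 26 = -3.
|n| = √(9 + 25 + 4) = √38, so the distance is |-3|/√38 = 3√38/38.

3√38/38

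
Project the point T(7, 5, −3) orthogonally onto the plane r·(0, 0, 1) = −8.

(7, 5, -8)

n = (0, 0, 1), |n|² = 1, and n·T − (-8) = 5.
t = 5/1 = 5, so the foot is T − t·n = (7, 5, −3) − 5·(0, 0, 1) = (7, 5, −8).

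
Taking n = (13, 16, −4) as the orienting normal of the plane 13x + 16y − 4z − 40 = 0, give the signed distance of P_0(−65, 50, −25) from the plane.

n·P_0 − 40 = 15.
|n| = 21, so the signed distance is 15/21 = 5/7.

5/7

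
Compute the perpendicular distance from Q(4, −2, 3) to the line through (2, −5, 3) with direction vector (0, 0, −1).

√13

Direction vector d = (0, 0, −1).
AP = (2, 3, 0), and AP × d = (−3, 2, 0).
|AP × d|² = 13 and |d|² = 1, so the distance is √13.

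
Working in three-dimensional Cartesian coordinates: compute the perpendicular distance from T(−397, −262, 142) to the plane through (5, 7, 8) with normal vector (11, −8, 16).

6

The plane has equation n·(r − (5, 7, 8)) = 0, i.e. n·r = 127.
Then n·(−397, −262, 142) − 127 = −126.
|n| = √(121 + 64 + 256) = 21, so the distance is |-126|/21 = 6.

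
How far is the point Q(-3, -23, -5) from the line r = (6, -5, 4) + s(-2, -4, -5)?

9

Direction vector d = (-2, -4, -5).
AP = (-9, -18, -9), and AP × d = (54, -27, 0).
|AP × d|² = 3645 and |d|² = 45, so the distance is √(3645/45) = √81 = 9.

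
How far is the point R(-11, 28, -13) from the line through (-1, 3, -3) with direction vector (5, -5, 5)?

5√6

Direction vector d = (5, -5, 5).
AP = (-10, 25, -10); AP·d = -225, |AP|² = 825, |d|² = 75.
distance² = |AP|² − (AP·d)²/|d|² = 825 − 50625/75 = 150, so the distance is 5√6.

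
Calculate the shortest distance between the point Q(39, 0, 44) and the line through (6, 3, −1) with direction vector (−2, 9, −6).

Direction vector d = (−2, 9, −6).
AP = (33, −3, 45), and AP × d = (−387, 108, 291).
|AP × d|² = 246114 and |d|² = 121, so the distance is √(246114/121) = √2034 = 3√226.

3√226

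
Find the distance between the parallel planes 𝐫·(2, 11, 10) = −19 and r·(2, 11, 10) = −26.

With common normal n = (2, 11, 10) (|n| = 15), the distance is |(-19) − (-26)|/|n| = 7/15.

7/15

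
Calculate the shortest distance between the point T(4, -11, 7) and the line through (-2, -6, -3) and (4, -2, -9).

√139

A direction vector is d = (6, 4, -6).
AP = (6, -5, 10), and AP × d = (-10, 96, 54).
|AP × d|² = 12232 and |d|² = 88, so the distance is √(12232/88) = √139.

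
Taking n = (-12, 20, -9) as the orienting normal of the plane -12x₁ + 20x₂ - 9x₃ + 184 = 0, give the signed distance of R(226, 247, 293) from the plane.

n·R − (-184) = -225.
|n| = 25, so the signed distance is -225/25 = -9.

-9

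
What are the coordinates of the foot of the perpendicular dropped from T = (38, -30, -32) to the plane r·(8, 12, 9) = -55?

n = (8, 12, 9), |n|² = 289, and n·T − (-55) = -289.
t = -289/289 = -1, so the foot is T − t·n = (38, -30, -32) − (-1)·(8, 12, 9) = (46, -18, -23).

(46, -18, -23)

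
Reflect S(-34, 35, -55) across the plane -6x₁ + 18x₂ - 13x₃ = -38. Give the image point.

(2, -73, 23)

With n = (-6, 18, -13), the signed offset is (n·S − (-38))/|n|² = 1587/529 = 3.
S' = S − 2t·n = (-34, 35, -55) − 6·(-6, 18, -13) = (2, -73, 23).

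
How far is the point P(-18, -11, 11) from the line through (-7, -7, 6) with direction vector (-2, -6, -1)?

11

Direction vector d = (-2, -6, -1).
AP = (-11, -4, 5), and AP × d = (34, -21, 58).
|AP × d|² = 4961 and |d|² = 41, so the distance is √(4961/41) = √121 = 11.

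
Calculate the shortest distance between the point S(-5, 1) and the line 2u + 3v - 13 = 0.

20/√13

The normal to the line is n = (2, 3) with |n| = √13.
|n·S − 13| = |-7 − 13| = 20, so the distance is 20/√13.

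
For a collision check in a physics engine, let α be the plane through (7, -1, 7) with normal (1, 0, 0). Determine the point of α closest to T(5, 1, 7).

The perpendicular from T has direction n = (1, 0, 0): r = (5, 1, 7) + t(1, 0, 0).
Substitute into the plane: n·(T + tn) = 7 gives 5 + 1t = 7, so t = 2.
Foot = (5, 1, 7) + 2·(1, 0, 0) = (7, 1, 7).

(7, 1, 7)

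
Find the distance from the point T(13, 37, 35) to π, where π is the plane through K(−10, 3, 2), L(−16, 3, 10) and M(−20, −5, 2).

KL = (−6, 0, 8) and KM = (−10, −8, 0), so a normal is n = KL × KM = (64, −80, 48).
Then n·(13, 37, 35) − (−784) = 336.
|n| = √(4096 + 6400 + 2304) = 80√2, so the distance is |336|/(80√2) = 21√2/10.

21/(5√2)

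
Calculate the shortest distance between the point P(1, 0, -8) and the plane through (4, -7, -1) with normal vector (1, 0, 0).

3

The plane has equation n·(r − (4, -7, -1)) = 0, i.e. n·r = 4.
n = (1, 0, 0); n·P − 4 = -3; |n| = 1; distance = 3/1 = 3.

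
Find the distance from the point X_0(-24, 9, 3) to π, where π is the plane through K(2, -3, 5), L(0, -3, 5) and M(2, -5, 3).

7√2

KL = (-2, 0, 0) and KM = (0, -2, -2), so a normal is n = KL × KM = (0, -4, 4).
Then n·(-24, 9, 3) - 32 = -56.
|n| = √(0 + 16 + 16) = 4√2, so the distance is |-56|/(4√2) = 7√2.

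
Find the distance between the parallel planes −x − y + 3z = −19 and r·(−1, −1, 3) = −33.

14/√11

Both planes have normal n = (−1, −1, 3), |n| = √11. Any point on the first plane is at distance |(-33) − (-19)|/|n| = 14/√11 from the second.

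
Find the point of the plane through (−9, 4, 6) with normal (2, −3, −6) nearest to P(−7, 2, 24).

(-3, -4, 12)

n = (2, −3, −6), |n|² = 49, and n·P − (-66) = -98.
t = -98/49 = -2, so the foot is P − t·n = (−7, 2, 24) − (-2)·(2, −3, −6) = (−3, −4, 12).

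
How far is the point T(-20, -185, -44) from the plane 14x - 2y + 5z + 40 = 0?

6

Normal vector n = (14, -2, 5), and n·(-20, -185, -44) - (-40) = -90.
|n| = √(196 + 4 + 25) = 15, so the distance is |-90|/15 = 6.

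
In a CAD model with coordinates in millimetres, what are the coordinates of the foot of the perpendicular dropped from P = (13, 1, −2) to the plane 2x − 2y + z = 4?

(9, 5, -4)

n = (2, −2, 1), |n|² = 9, and n·P − 4 = 18.
t = 18/9 = 2, so the foot is P − t·n = (13, 1, −2) − 2·(2, −2, 1) = (9, 5, −4).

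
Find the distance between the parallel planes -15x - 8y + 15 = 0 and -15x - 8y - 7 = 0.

22/17

With common normal n = (-15, -8, 0) (|n| = 17), the distance is |(-15) − 7|/|n| = 22/17.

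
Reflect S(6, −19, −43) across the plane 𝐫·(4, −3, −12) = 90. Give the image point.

(-18, -1, 29)

With n = (4, −3, −12), the signed offset is (n·S − 90)/|n|² = 507/169 = 3.
S' = S − 2t·n = (6, −19, −43) − 6·(4, −3, −12) = (−18, −1, 29).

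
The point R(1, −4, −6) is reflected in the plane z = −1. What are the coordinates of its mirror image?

n = (0, 0, 1), |n|² = 1, n·R − (-1) = -5, so t = -5/1 = -5.
Foot F = R − (-5)·n = (1, −4, −1); the reflection is 2F − R = (1, −4, 4).

(1, -4, 4)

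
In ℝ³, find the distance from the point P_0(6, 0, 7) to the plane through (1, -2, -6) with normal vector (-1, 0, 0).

5

The plane has equation n·(r − (1, -2, -6)) = 0, i.e. n·r = -1.
Then n·(6, 0, 7) - (-1) = -5.
|n| = √(1 + 0 + 0) = 1, so the distance is |-5|/1 = 5.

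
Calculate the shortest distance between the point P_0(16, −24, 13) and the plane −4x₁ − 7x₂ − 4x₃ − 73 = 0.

d = |(-4)·16 + (-7)·(-24) + (-4)·13 − 73| / √(16 + 49 + 16) = |-21| / 9 = 7/3.

7/3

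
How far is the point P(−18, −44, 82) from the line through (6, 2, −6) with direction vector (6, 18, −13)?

2√493

Direction vector d = (6, 18, −13).
AP = (−24, −46, 88); AP·d = -2116, |AP|² = 10436, |d|² = 529.
distance² = |AP|² − (AP·d)²/|d|² = 10436 − 4477456/529 = 1972, so the distance is 2√493.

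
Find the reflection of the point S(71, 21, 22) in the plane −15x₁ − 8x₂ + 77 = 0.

n = (−15, −8, 0), |n|² = 289, n·S − (-77) = -1156, so t = -1156/289 = -4.
Foot F = S − (-4)·n = (11, −11, 22); the reflection is 2F − S = (−49, −43, 22).

(-49, -43, 22)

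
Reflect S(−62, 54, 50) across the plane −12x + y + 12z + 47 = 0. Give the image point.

(58, 44, -70)

n = (−12, 1, 12), |n|² = 289, n·S − (-47) = 1445, so t = 1445/289 = 5.
Foot F = S − 5·n = (−2, 49, −10); the reflection is 2F − S = (58, 44, −70).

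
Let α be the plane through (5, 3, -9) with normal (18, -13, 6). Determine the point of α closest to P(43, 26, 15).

n = (18, -13, 6), |n|² = 529, and n·P − (-3) = 529.
t = 529/529 = 1, so the foot is P − t·n = (43, 26, 15) − 1·(18, -13, 6) = (25, 39, 9).

(25, 39, 9)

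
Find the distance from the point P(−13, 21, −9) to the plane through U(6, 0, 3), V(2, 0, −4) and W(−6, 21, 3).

UV = (−4, 0, −7) and UW = (−12, 21, 0), so a normal is n = UV × UW = (147, 84, −84).
n = (147, 84, −84); n·P − 630 = -21; |n| = 189; distance = 21/189 = 1/9.

1/9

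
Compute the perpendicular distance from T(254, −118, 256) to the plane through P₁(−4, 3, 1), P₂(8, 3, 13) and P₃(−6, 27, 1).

P₁P₂ = (12, 0, 12) and P₁P₃ = (−2, 24, 0), so a normal is n = P₁P₂ × P₁P₃ = (−288, −24, 288).
Then n·(254, −118, 256) − 1368 = 2040.
|n| = √(82944 + 576 + 82944) = 408, so the distance is |2040|/408 = 5.

5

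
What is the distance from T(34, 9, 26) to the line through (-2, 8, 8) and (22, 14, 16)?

A direction vector is d = (24, 6, 8).
AP = (36, 1, 18); AP·d = 1014, |AP|² = 1621, |d|² = 676.
distance² = |AP|² − (AP·d)²/|d|² = 1621 − 1028196/676 = 100, so the distance is 10.

10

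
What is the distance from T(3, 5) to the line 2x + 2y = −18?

The normal to the line is n = (2, 2) with |n| = 2√2.
|n·T − (-18)| = |16 − (-18)| = 34, so the distance is 34/(2√2) = 17/√2.

17√2/2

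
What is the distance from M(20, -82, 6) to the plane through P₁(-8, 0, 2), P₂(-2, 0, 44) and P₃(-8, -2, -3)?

26/15

P₁P₂ = (6, 0, 42) and P₁P₃ = (0, -2, -5), so a normal is n = P₁P₂ × P₁P₃ = (84, 30, -12).
d = |84·20 + 30·(-82) + (-12)·6 − (-696)| / √(7056 + 900 + 144) = |-156| / 90 = 26/15.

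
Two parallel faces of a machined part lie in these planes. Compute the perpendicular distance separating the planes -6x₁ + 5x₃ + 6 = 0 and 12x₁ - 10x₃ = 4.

4√61/61

Divide the second equation by -2 to match normals: -6x₁ + 5x₃ = -2.
With common normal n = (-6, 0, 5) (|n| = √61), the distance is |(-6) − (-2)|/|n| = 4/√61.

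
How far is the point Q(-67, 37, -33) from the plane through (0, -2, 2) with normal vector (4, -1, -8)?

The plane has equation n·(r − (0, -2, 2)) = 0, i.e. n·r = -14.
Then n·(-67, 37, -33) - (-14) = -27.
|n| = √(16 + 1 + 64) = 9, so the distance is |-27|/9 = 3.

3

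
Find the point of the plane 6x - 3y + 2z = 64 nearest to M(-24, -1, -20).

(6, -16, -10)

n = (6, -3, 2), |n|² = 49, and n·M − 64 = -245.
t = -245/49 = -5, so the foot is M − t·n = (-24, -1, -20) − (-5)·(6, -3, 2) = (6, -16, -10).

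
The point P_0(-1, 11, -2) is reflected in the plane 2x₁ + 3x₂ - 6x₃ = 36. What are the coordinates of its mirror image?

With n = (2, 3, -6), the signed offset is (n·P_0 − 36)/|n|² = 7/49 = 1/7.
P_0' = P_0 − 2t·n = (-1, 11, -2) − (2/7)·(2, 3, -6) = (-11/7, 71/7, -2/7).

(-11/7, 71/7, -2/7)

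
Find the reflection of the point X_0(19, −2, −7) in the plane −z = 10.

With n = (0, 0, −1), the signed offset is (n·X_0 − 10)/|n|² = -3/1 = -3.
X_0' = X_0 − 2t·n = (19, −2, −7) − (-6)·(0, 0, −1) = (19, −2, −13).

(19, -2, -13)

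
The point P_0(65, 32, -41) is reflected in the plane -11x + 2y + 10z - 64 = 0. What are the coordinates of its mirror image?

With n = (-11, 2, 10), the signed offset is (n·P_0 − 64)/|n|² = -1125/225 = -5.
P_0' = P_0 − 2t·n = (65, 32, -41) − (-10)·(-11, 2, 10) = (-45, 52, 59).

(-45, 52, 59)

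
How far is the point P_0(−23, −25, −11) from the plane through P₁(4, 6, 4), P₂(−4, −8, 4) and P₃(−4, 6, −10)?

P₁P₂ = (−8, −14, 0) and P₁P₃ = (−8, 0, −14), so a normal is n = P₁P₂ × P₁P₃ = (196, −112, −112).
d = |196·(-23) + (-112)·(-25) + (-112)·(-11) − (-336)| / √(38416 + 12544 + 12544) = |-140| / 252 = 5/9.

5/9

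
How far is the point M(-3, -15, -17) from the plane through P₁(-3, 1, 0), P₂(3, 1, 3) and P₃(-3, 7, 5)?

P₁P₂ = (6, 0, 3) and P₁P₃ = (0, 6, 5), so a normal is n = P₁P₂ × P₁P₃ = (-18, -30, 36).
d = |(-18)·(-3) + (-30)·(-15) + 36·(-17) − 24| / √(324 + 900 + 1296) = |-132| / (6√70) = 22/√70.

11√70/35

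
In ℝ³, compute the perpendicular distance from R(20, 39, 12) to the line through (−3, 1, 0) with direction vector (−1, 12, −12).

Direction vector d = (−1, 12, −12).
AP = (23, 38, 12), and AP × d = (−600, 264, 314).
|AP × d|² = 528292 and |d|² = 289, so the distance is √(528292/289) = √1828 = 2√457.

2√457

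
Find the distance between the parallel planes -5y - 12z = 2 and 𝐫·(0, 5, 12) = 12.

Divide the second equation by -1 to match normals: -5y - 12z = -12.
With common normal n = (0, -5, -12) (|n| = 13), the distance is |2 − (-12)|/|n| = 14/13.

14/13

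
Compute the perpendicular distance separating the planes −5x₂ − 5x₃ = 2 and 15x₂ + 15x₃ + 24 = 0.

3√2/5

Divide the second equation by -3 to match normals: −5x₂ − 5x₃ = 8.
Both planes have normal n = (0, −5, −5), |n| = 5√2. Any point on the first plane is at distance |8 − 2|/|n| = 6/(5√2) = 3√2/5 from the second.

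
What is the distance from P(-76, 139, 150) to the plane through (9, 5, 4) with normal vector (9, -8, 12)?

The plane has equation n·(r − (9, 5, 4)) = 0, i.e. n·r = 89.
Then n·(-76, 139, 150) - 89 = -85.
|n| = √(81 + 64 + 144) = 17, so the distance is |-85|/17 = 5.

5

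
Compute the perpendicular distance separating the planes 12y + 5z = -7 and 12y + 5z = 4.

11/13

With common normal n = (0, 12, 5) (|n| = 13), the distance is |(-7) − 4|/|n| = 11/13.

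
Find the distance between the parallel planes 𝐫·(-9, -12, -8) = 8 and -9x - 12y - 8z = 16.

8/17

With common normal n = (-9, -12, -8) (|n| = 17), the distance is |8 − 16|/|n| = 8/17.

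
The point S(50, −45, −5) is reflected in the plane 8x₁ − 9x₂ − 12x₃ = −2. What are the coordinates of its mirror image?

n = (8, −9, −12), |n|² = 289, n·S − (-2) = 867, so t = 867/289 = 3.
Foot F = S − 3·n = (26, −18, 31); the reflection is 2F − S = (2, 9, 67).

(2, 9, 67)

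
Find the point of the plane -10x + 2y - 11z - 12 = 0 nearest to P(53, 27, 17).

The perpendicular from P has direction n = (-10, 2, -11): r = (53, 27, 17) + λ(-10, 2, -11).
Substitute into the plane: n·(P + λn) = 12 gives -663 + 225λ = 12, so λ = 3.
Foot = (53, 27, 17) + 3·(-10, 2, -11) = (23, 33, -16).

(23, 33, -16)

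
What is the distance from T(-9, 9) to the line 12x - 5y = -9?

144/13

d = |12·(-9) + (-5)·9 − (-9)| / √(144 + 25) = |-144|/13 = 144/13.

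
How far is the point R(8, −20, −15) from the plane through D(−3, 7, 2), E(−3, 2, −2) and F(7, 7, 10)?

21/√57

DE = (0, −5, −4) and DF = (10, 0, 8), so a normal is n = DE × DF = (−40, −40, 50).
Then n·(8, −20, −15) − (−60) = −210.
|n| = √(1600 + 1600 + 2500) = 10√57, so the distance is |-210|/(10√57) = 7√57/19.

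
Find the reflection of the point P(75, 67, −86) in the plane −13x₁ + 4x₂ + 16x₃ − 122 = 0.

(-55, 107, 74)

n = (−13, 4, 16), |n|² = 441, n·P − 122 = -2205, so t = -2205/441 = -5.
Foot F = P − (-5)·n = (10, 87, −6); the reflection is 2F − P = (−55, 107, 74).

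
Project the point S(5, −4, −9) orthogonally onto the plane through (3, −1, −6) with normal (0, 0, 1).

n = (0, 0, 1), |n|² = 1, and n·S − (-6) = -3.
t = -3/1 = -3, so the foot is S − t·n = (5, −4, −9) − (-3)·(0, 0, 1) = (5, −4, −6).

(5, -4, -6)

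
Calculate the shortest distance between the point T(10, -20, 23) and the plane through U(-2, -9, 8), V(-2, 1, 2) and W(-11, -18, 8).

UV = (0, 10, -6) and UW = (-9, -9, 0), so a normal is n = UV × UW = (-54, 54, 90).
Then n·(10, -20, 23) - 342 = 108.
|n| = √(2916 + 2916 + 8100) = 18√43, so the distance is |108|/(18√43) = 6/√43.

6√43/43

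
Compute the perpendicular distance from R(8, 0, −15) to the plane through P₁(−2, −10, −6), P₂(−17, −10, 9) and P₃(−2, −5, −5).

P₁P₂ = (−15, 0, 15) and P₁P₃ = (0, 5, 1), so a normal is n = P₁P₂ × P₁P₃ = (−75, 15, −75).
Then n·(8, 0, −15) − 450 = 75.
|n| = √(5625 + 225 + 5625) = 15√51, so the distance is |75|/(15√51) = 5√51/51.

5√51/51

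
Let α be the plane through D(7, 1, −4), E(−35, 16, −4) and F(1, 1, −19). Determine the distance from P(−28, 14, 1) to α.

DE = (−42, 15, 0) and DF = (−6, 0, −15), so a normal is n = DE × DF = (−225, −630, 90).
d = |(-225)·(-28) + (-630)·14 + 90·1 − (-2565)| / √(50625 + 396900 + 8100) = |135| / 675 = 1/5.

1/5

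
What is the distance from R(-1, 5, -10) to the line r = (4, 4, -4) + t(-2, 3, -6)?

Direction vector d = (-2, 3, -6).
AP = (-5, 1, -6); AP·d = 49, |AP|² = 62, |d|² = 49.
distance² = |AP|² − (AP·d)²/|d|² = 62 − 2401/49 = 13, so the distance is √13.

√13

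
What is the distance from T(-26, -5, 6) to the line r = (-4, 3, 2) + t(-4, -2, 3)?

Direction vector d = (-4, -2, 3).
AP = (-22, -8, 4), and AP × d = (-16, 50, 12).
|AP × d|² = 2900 and |d|² = 29, so the distance is √(2900/29) = √100 = 10.

10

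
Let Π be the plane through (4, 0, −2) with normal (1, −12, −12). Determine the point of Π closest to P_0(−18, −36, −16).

n = (1, −12, −12), |n|² = 289, and n·P_0 − 28 = 578.
t = 578/289 = 2, so the foot is P_0 − t·n = (−18, −36, −16) − 2·(1, −12, −12) = (−20, −12, 8).

(-20, -12, 8)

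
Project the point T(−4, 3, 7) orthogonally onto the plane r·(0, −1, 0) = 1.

(-4, -1, 7)

n = (0, −1, 0), |n|² = 1, and n·T − 1 = -4.
t = -4/1 = -4, so the foot is T − t·n = (−4, 3, 7) − (-4)·(0, −1, 0) = (−4, −1, 7).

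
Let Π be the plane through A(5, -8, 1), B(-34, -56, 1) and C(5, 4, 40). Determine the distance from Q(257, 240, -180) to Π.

AB = (-39, -48, 0) and AC = (0, 12, 39), so a normal is n = AB × AC = (-1872, 1521, -468).
Then n·(257, 240, -180) - (-21996) = -9828.
|n| = √(3504384 + 2313441 + 219024) = 2457, so the distance is |-9828|/2457 = 4.

4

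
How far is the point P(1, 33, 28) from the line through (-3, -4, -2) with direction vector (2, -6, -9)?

Direction vector d = (2, -6, -9).
AP = (4, 37, 30); AP·d = -484, |AP|² = 2285, |d|² = 121.
distance² = |AP|² − (AP·d)²/|d|² = 2285 − 234256/121 = 349, so the distance is √349.

√349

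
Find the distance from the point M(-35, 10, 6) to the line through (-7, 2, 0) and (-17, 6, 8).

A direction vector is d = (-10, 4, 8).
AP = (-28, 8, 6); AP·d = 360, |AP|² = 884, |d|² = 180.
distance² = |AP|² − (AP·d)²/|d|² = 884 − 129600/180 = 164, so the distance is 2√41.

2√41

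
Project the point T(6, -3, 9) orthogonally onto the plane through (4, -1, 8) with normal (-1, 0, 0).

n = (-1, 0, 0), |n|² = 1, and n·T − (-4) = -2.
t = -2/1 = -2, so the foot is T − t·n = (6, -3, 9) − (-2)·(-1, 0, 0) = (4, -3, 9).

(4, -3, 9)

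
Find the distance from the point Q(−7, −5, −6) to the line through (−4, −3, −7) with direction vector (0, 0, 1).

Direction vector d = (0, 0, 1).
AP = (−3, −2, 1); AP·d = 1, |AP|² = 14, |d|² = 1.
distance² = |AP|² − (AP·d)²/|d|² = 14 − 1/1 = 13, so the distance is √13.

√13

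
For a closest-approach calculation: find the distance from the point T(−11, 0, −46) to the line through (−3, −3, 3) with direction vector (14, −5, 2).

√2249

Direction vector d = (14, −5, 2).
AP = (−8, 3, −49); AP·d = -225, |AP|² = 2474, |d|² = 225.
distance² = |AP|² − (AP·d)²/|d|² = 2474 − 50625/225 = 2249, so the distance is √2249.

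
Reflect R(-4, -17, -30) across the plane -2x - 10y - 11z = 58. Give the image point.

(4, 23, 14)

n = (-2, -10, -11), |n|² = 225, n·R − 58 = 450, so t = 450/225 = 2.
Foot F = R − 2·n = (0, 3, -8); the reflection is 2F − R = (4, 23, 14).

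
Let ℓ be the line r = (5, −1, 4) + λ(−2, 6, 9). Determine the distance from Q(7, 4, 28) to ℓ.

11

Direction vector d = (−2, 6, 9).
AP = (2, 5, 24), and AP × d = (−99, −66, 22).
|AP × d|² = 14641 and |d|² = 121, so the distance is √(14641/121) = √121 = 11.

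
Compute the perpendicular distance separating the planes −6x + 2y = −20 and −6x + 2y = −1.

19√10/20

Both planes have normal n = (−6, 2, 0), |n| = 2√10. Any point on the first plane is at distance |(-1) − (-20)|/|n| = 19/(2√10) = 19√10/20 from the second.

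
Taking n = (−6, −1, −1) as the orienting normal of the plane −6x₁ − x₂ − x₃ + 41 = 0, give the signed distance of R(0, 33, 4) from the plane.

n·R − (-41) = 4.
|n| = √38, so the signed distance is 2√38/19.

2√38/19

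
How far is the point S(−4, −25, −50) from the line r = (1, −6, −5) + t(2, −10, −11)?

Direction vector d = (2, −10, −11).
AP = (−5, −19, −45), and AP × d = (−241, −145, 88).
|AP × d|² = 86850 and |d|² = 225, so the distance is √(86850/225) = √386.

√386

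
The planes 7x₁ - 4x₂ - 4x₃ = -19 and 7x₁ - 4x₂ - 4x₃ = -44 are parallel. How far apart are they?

25/9

Both planes have normal n = (7, -4, -4), |n| = 9. Any point on the first plane is at distance |(-44) − (-19)|/|n| = 25/9 from the second.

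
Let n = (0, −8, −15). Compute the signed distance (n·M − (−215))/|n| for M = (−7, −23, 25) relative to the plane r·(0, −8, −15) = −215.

n·M − (-215) = 24.
|n| = 17, so the signed distance is 24/17.

24/17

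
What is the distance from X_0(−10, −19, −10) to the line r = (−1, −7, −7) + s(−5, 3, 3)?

3√26

Direction vector d = (−5, 3, 3).
AP = (−9, −12, −3), and AP × d = (−27, 42, −87).
|AP × d|² = 10062 and |d|² = 43, so the distance is √(10062/43) = √234 = 3√26.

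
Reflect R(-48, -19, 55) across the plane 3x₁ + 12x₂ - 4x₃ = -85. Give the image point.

(-30, 53, 31)

n = (3, 12, -4), |n|² = 169, n·R − (-85) = -507, so t = -507/169 = -3.
Foot F = R − (-3)·n = (-39, 17, 43); the reflection is 2F − R = (-30, 53, 31).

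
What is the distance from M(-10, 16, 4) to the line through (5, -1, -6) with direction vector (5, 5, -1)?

√614

Direction vector d = (5, 5, -1).
AP = (-15, 17, 10), and AP × d = (-67, 35, -160).
|AP × d|² = 31314 and |d|² = 51, so the distance is √(31314/51) = √614.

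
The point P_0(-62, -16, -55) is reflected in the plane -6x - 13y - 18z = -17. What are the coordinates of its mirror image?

n = (-6, -13, -18), |n|² = 529, n·P_0 − (-17) = 1587, so t = 1587/529 = 3.
Foot F = P_0 − 3·n = (-44, 23, -1); the reflection is 2F − P_0 = (-26, 62, 53).

(-26, 62, 53)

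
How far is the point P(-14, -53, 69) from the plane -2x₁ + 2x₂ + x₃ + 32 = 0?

Normal vector n = (-2, 2, 1), and n·(-14, -53, 69) - (-32) = 23.
|n| = √(4 + 4 + 1) = 3, so the distance is |23|/3 = 23/3.

23/3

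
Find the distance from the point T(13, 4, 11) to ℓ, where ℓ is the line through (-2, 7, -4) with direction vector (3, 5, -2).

Direction vector d = (3, 5, -2).
AP = (15, -3, 15); AP·d = 0, |AP|² = 459, |d|² = 38.
distance² = |AP|² − (AP·d)²/|d|² = 459 − 0/38 = 459, so the distance is 3√51.

3√51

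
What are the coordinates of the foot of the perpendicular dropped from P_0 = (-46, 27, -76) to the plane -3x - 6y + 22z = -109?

The perpendicular from P_0 has direction n = (-3, -6, 22): r = (-46, 27, -76) + μ(-3, -6, 22).
Substitute into the plane: n·(P_0 + μn) = -109 gives -1696 + 529μ = -109, so μ = 3.
Foot = (-46, 27, -76) + 3·(-3, -6, 22) = (-55, 9, -10).

(-55, 9, -10)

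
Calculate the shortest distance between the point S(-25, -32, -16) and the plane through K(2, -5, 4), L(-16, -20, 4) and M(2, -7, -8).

7√62/62

KL = (-18, -15, 0) and KM = (0, -2, -12), so a normal is n = KL × KM = (180, -216, 36).
n = (180, -216, 36); n·P − 1584 = 252; |n| = 36√62; distance = 252/(36√62) = 7√62/62.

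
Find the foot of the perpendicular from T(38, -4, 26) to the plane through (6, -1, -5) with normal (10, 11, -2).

(28, -15, 28)

The perpendicular from T has direction n = (10, 11, -2): r = (38, -4, 26) + λ(10, 11, -2).
Substitute into the plane: n·(T + λn) = 59 gives 284 + 225λ = 59, so λ = -1.
Foot = (38, -4, 26) + (-1)·(10, 11, -2) = (28, -15, 28).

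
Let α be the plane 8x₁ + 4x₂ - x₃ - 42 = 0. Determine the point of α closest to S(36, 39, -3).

(-4, 19, 2)

The perpendicular from S has direction n = (8, 4, -1): r = (36, 39, -3) + λ(8, 4, -1).
Substitute into the plane: n·(S + λn) = 42 gives 447 + 81λ = 42, so λ = -5.
Foot = (36, 39, -3) + (-5)·(8, 4, -1) = (-4, 19, 2).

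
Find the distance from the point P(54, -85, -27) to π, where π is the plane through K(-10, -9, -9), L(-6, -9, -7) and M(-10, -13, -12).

28√29/29

KL = (4, 0, 2) and KM = (0, -4, -3), so a normal is n = KL × KM = (8, 12, -16).
Then n·(54, -85, -27) - (-44) = -112.
|n| = √(64 + 144 + 256) = 4√29, so the distance is |-112|/(4√29) = 28√29/29.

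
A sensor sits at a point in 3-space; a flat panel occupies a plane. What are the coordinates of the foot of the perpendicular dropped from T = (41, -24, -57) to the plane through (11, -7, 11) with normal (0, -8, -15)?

The perpendicular from T has direction n = (0, -8, -15): r = (41, -24, -57) + μ(0, -8, -15).
Substitute into the plane: n·(T + μn) = -109 gives 1047 + 289μ = -109, so μ = -4.
Foot = (41, -24, -57) + (-4)·(0, -8, -15) = (41, 8, 3).

(41, 8, 3)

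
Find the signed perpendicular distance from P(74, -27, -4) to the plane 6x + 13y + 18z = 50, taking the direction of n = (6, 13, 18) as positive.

n·P − 50 = -29.
|n| = 23, so the signed distance is -29/23.

-29/23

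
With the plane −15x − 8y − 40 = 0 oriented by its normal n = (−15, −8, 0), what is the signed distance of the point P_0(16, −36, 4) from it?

8/17

n·P_0 − 40 = 8.
|n| = 17, so the signed distance is 8/17.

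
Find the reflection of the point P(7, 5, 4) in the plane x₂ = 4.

With n = (0, 1, 0), the signed offset is (n·P − 4)/|n|² = 1/1 = 1.
P' = P − 2t·n = (7, 5, 4) − 2·(0, 1, 0) = (7, 3, 4).

(7, 3, 4)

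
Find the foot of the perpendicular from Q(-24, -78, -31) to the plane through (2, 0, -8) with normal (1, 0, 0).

The perpendicular from Q has direction n = (1, 0, 0): r = (-24, -78, -31) + t(1, 0, 0).
Substitute into the plane: n·(Q + tn) = 2 gives -24 + 1t = 2, so t = 26.
Foot = (-24, -78, -31) + 26·(1, 0, 0) = (2, -78, -31).

(2, -78, -31)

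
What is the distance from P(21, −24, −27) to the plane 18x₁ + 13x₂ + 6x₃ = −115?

19/23

n = (18, 13, 6); n·P − (-115) = 19; |n| = 23; distance = 19/23.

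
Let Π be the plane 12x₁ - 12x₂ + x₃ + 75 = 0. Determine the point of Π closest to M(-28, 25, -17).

(-4, 1, -15)

The perpendicular from M has direction n = (12, -12, 1): r = (-28, 25, -17) + μ(12, -12, 1).
Substitute into the plane: n·(M + μn) = -75 gives -653 + 289μ = -75, so μ = 2.
Foot = (-28, 25, -17) + 2·(12, -12, 1) = (-4, 1, -15).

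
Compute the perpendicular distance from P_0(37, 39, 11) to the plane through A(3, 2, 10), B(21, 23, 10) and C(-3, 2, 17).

2

AB = (18, 21, 0) and AC = (-6, 0, 7), so a normal is n = AB × AC = (147, -126, 126).
n = (147, -126, 126); n·P − 1449 = 462; |n| = 231; distance = 462/231 = 2.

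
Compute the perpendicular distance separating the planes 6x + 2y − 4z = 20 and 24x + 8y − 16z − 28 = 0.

Divide the second equation by 4 to match normals: 6x + 2y − 4z = 7.
With common normal n = (6, 2, −4) (|n| = 2√14), the distance is |20 − 7|/|n| = 13/(2√14).

13√14/28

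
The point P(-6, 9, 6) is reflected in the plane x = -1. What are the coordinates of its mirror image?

(4, 9, 6)

With n = (1, 0, 0), the signed offset is (n·P − (-1))/|n|² = -5/1 = -5.
P' = P − 2t·n = (-6, 9, 6) − (-10)·(1, 0, 0) = (4, 9, 6).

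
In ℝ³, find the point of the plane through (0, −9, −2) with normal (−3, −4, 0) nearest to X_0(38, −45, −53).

(208/5, -201/5, -53)

n = (−3, −4, 0), |n|² = 25, and n·X_0 − 36 = 30.
t = 30/25 = 6/5, so the foot is X_0 − t·n = (38, −45, −53) − (6/5)·(−3, −4, 0) = (208/5, −201/5, −53).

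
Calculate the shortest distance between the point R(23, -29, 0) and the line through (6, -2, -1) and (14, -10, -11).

A direction vector is d = (8, -8, -10).
AP = (17, -27, 1), and AP × d = (278, 178, 80).
|AP × d|² = 115368 and |d|² = 228, so the distance is √(115368/228) = √506.

√506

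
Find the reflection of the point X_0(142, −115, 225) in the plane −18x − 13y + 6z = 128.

With n = (−18, −13, 6), the signed offset is (n·X_0 − 128)/|n|² = 161/529 = 7/23.
X_0' = X_0 − 2t·n = (142, −115, 225) − (14/23)·(−18, −13, 6) = (3518/23, −2463/23, 5091/23).

(3518/23, -2463/23, 5091/23)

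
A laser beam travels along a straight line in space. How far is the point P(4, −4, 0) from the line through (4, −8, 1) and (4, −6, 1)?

A direction vector is d = (0, 2, 0).
AP = (0, 4, −1), and AP × d = (2, 0, 0).
|AP × d|² = 4 and |d|² = 4, so the distance is √(4/4) = √1 = 1.

1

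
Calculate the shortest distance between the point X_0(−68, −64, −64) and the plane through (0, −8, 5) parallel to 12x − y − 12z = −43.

4

Parallel planes share the normal n = (12, −1, −12); since (0, −8, 5) lies on the plane, its equation is 12x − y − 12z = -52.
Then n·(−68, −64, −64) − (−52) = 68.
|n| = √(144 + 1 + 144) = 17, so the distance is |68|/17 = 4.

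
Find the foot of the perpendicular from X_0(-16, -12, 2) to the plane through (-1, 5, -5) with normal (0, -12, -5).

n = (0, -12, -5), |n|² = 169, and n·X_0 − (-35) = 169.
t = 169/169 = 1, so the foot is X_0 − t·n = (-16, -12, 2) − 1·(0, -12, -5) = (-16, 0, 7).

(-16, 0, 7)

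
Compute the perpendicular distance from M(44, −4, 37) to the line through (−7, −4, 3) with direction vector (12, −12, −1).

Direction vector d = (12, −12, −1).
AP = (51, 0, 34), and AP × d = (408, 459, −612).
|AP × d|² = 751689 and |d|² = 289, so the distance is √(751689/289) = √2601 = 51.

51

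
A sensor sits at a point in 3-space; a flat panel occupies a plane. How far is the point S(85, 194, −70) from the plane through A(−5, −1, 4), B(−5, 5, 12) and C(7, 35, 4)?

AB = (0, 6, 8) and AC = (12, 36, 0), so a normal is n = AB × AC = (−288, 96, −72).
Then n·(85, 194, −70) − 1056 = −1872.
|n| = √(82944 + 9216 + 5184) = 312, so the distance is |-1872|/312 = 6.

6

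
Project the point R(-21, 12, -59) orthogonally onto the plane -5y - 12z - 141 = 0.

(-21, 27, -23)

The perpendicular from R has direction n = (0, -5, -12): r = (-21, 12, -59) + t(0, -5, -12).
Substitute into the plane: n·(R + tn) = 141 gives 648 + 169t = 141, so t = -3.
Foot = (-21, 12, -59) + (-3)·(0, -5, -12) = (-21, 27, -23).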